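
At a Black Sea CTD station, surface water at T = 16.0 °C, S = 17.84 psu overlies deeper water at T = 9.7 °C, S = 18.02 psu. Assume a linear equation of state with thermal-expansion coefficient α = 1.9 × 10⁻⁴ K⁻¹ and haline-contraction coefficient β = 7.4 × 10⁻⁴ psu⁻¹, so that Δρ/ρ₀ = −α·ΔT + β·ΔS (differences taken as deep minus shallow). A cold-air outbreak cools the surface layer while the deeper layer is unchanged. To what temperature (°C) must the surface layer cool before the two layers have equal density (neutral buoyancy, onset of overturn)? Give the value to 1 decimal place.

Neutral buoyancy requires Δρ = 0, i.e. −α(T_deep − T_surf′) + β(S_deep − S_surf) = 0.
T_surf′ = T_deep − (β/α)·ΔS = 9.7 − (7.4 × 10⁻⁴/1.9 × 10⁻⁴)·(+0.18) = 8.999 °C.
Cooling required: 16.0 − (8.999) = 7.001 °C.

9.0 °C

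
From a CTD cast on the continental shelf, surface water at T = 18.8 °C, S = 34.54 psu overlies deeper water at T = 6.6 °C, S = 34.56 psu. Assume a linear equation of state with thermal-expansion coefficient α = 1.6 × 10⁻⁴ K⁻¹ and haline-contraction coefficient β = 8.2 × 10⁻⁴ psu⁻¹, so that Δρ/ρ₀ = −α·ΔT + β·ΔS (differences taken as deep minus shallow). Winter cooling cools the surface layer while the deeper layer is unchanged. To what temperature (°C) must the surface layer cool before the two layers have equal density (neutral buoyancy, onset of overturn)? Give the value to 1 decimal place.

6.5 °C

Neutral buoyancy requires Δρ = 0, i.e. −α(T_deep − T_surf′) + β(S_deep − S_surf) = 0.
T_surf′ = T_deep − (β/α)·ΔS = 6.6 − (8.2 × 10⁻⁴/1.6 × 10⁻⁴)·(+0.02) = 6.497 °C.
Cooling required: 18.8 − (6.497) = 12.303 °C.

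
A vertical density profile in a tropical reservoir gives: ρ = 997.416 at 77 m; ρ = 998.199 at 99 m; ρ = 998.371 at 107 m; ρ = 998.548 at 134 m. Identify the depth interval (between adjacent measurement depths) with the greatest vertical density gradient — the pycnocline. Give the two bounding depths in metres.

Compute the density gradient over each adjacent pair:
  77–99 m: Δρ/Δz = 0.783/22 = 0.036 kg m⁻⁴
  99–107 m: Δρ/Δz = 0.172/8 = 0.021 kg m⁻⁴
  107–134 m: Δρ/Δz = 0.177/27 = 6.6 × 10⁻³ kg m⁻⁴
The largest gradient is in the 77–99 m interval — the pycnocline.

77–99 m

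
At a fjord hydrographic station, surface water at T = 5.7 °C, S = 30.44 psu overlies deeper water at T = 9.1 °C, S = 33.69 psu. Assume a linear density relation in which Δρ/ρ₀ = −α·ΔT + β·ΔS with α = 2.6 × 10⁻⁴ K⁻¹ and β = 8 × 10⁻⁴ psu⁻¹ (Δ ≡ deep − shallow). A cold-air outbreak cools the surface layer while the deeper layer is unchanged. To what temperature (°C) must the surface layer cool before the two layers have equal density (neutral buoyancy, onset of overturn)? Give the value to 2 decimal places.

Neutral buoyancy requires Δρ = 0, i.e. −α(T_deep − T_surf′) + β(S_deep − S_surf) = 0.
T_surf′ = T_deep − (β/α)·ΔS = 9.1 − (8 × 10⁻⁴/2.6 × 10⁻⁴)·(+3.25) = -0.9000 °C.
Cooling required: 5.7 − (-0.9000) = 6.6000 °C.

-0.90 °C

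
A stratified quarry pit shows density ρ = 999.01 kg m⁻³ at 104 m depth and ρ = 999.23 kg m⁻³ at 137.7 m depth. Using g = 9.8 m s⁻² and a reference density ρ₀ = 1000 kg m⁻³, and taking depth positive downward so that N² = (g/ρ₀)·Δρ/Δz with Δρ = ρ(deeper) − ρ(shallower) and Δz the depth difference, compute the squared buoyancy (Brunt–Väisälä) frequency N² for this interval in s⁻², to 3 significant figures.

6.40 × 10⁻⁵ s⁻²

Δρ = 999.23 − 999.01 = 0.22 kg m⁻³ over Δz = 137.7 − 104 = 33.7 m.
N² = (9.8/1000) × (0.22/33.7) = 6.3976 × 10⁻⁵ s⁻² ≈ 6.40 × 10⁻⁵ s⁻².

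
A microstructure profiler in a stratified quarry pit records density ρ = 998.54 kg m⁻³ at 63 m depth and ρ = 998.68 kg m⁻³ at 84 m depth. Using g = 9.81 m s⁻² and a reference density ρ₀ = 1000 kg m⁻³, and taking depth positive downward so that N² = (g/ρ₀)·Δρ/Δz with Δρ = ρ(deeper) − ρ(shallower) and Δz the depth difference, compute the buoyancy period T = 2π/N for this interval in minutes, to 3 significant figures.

12.9 min

Δρ = 998.68 − 998.54 = 0.14 kg m⁻³ over Δz = 84 − 63 = 21 m.
N² = (9.81/1000) × (0.14/21) = 6.5400 × 10⁻⁵ s⁻².
N = √(6.5400 × 10⁻⁵) = 8.0870 × 10⁻³ rad s⁻¹, so T = 2π/N = 776.95 s = 12.949 min ≈ 12.9 min.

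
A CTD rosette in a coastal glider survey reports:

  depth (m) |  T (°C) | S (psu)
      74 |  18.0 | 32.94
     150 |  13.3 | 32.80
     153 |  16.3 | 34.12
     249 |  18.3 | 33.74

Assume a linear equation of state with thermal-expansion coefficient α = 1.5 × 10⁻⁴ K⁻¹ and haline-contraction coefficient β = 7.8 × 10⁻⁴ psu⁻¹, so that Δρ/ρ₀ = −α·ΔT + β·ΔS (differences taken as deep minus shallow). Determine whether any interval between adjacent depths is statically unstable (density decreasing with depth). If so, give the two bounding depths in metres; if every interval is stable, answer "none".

153–249 m

Evaluate Δρ/ρ₀ = −αΔT + βΔS across each adjacent pair:
  74–150 m: −αΔT+βΔS = −(1.5 × 10⁻⁴)(-4.7)+(7.8 × 10⁻⁴)(-0.14) = 6.0 × 10⁻⁴ → stable
  150–153 m: −αΔT+βΔS = −(1.5 × 10⁻⁴)(+3.0)+(7.8 × 10⁻⁴)(+1.32) = 5.8 × 10⁻⁴ → stable
  153–249 m: −αΔT+βΔS = −(1.5 × 10⁻⁴)(+2.0)+(7.8 × 10⁻⁴)(-0.38) = -6.0 × 10⁻⁴ → UNSTABLE
The 153–249 m interval has Δρ < 0: lighter water underlies denser water.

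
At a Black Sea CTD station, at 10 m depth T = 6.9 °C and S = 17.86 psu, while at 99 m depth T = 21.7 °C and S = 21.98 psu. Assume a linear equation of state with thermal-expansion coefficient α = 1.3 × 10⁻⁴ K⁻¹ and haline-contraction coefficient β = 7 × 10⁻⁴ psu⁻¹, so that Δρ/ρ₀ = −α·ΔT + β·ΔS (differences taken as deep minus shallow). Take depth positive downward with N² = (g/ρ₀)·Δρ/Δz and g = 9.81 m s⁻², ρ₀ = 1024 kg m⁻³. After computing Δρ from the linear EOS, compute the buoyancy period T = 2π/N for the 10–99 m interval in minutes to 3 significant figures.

10.2 min

ΔT = +14.8 K, ΔS = +4.12 psu (deep − shallow).
Δρ/ρ₀ = −αΔT + βΔS = -1.924 × 10⁻³ + 2.884 × 10⁻³ = 9.60 × 10⁻⁴, so Δρ ≈ 0.9830 kg m⁻³.
N² = (g/ρ₀)·Δρ/Δz = g·(Δρ/ρ₀)/Δz = 9.81 × 9.60 × 10⁻⁴ / 89 = 1.0582 × 10⁻⁴ s⁻².
N = √(1.0582 × 10⁻⁴) = 0.010287 rad s⁻¹ → T = 2π/N = 610.79 s = 10.180 min ≈ 10.2 min.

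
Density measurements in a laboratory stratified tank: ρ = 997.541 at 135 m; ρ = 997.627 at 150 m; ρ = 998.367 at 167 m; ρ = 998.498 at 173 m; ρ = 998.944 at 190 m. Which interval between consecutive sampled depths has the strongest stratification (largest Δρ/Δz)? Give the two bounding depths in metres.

Compute the density gradient over each adjacent pair:
  135–150 m: Δρ/Δz = 0.086/15 = 5.7 × 10⁻³ kg m⁻⁴
  150–167 m: Δρ/Δz = 0.740/17 = 0.044 kg m⁻⁴
  167–173 m: Δρ/Δz = 0.131/6 = 0.022 kg m⁻⁴
  173–190 m: Δρ/Δz = 0.446/17 = 0.026 kg m⁻⁴
The largest gradient is in the 150–167 m interval — the pycnocline.

150–167 m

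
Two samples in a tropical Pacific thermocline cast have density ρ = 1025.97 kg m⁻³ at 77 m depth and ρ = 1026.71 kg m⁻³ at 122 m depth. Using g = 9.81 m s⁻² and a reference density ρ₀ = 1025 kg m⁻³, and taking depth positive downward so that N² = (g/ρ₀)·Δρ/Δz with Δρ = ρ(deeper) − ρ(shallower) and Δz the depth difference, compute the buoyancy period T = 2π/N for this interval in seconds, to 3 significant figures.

501 s

Δρ = 1026.71 − 1025.97 = 0.74 kg m⁻³ over Δz = 122 − 77 = 45 m.
N² = (9.81/1025) × (0.74/45) = 1.5739 × 10⁻⁴ s⁻².
N = √(1.5739 × 10⁻⁴) = 0.012546 rad s⁻¹, so T = 2π/N = 500.81 s ≈ 501 s.
N² > 0, so the interval is statically stable.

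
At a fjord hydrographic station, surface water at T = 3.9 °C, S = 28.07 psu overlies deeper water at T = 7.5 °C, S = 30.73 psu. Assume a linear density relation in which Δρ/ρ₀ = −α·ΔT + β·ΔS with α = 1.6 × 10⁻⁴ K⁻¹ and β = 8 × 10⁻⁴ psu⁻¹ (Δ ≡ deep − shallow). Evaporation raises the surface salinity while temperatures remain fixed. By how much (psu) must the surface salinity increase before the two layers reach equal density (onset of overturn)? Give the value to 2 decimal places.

1.94 psu

Neutral buoyancy requires −α(T_deep − T_surf) + β(S_deep − S_surf′) = 0.
S_surf′ = S_deep − (α/β)·ΔT = 30.73 − (1.6 × 10⁻⁴/8 × 10⁻⁴)·(+3.6) = 30.0100 psu.
Increase required: 30.0100 − 28.07 = 1.9400 psu.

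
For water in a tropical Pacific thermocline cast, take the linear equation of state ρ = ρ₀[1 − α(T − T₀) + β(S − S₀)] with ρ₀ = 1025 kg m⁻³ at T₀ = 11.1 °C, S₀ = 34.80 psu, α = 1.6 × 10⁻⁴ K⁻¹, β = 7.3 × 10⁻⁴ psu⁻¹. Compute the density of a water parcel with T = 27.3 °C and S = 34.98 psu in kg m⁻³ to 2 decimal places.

T − T₀ = +16.2 K, S − S₀ = +0.18 psu.
Bracket = 1 − α·(+16.2) + β·(+0.18) = 1 + (-2.4606 × 10⁻³) = 0.9975394.
ρ = 1025 × 0.9975394 = 1022.48 kg m⁻³.

1022.48 kg m⁻³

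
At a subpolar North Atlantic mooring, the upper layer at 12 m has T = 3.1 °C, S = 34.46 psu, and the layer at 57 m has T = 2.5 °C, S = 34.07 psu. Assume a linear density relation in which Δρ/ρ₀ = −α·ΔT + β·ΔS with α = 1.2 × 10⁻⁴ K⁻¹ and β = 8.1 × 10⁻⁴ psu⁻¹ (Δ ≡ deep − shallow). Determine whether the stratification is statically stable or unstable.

unstable

ΔT = 2.5 − 3.1 = -0.6 K and ΔS = 34.07 − 34.46 = -0.39 psu (deep − shallow).
−αΔT = 7.20 × 10⁻⁵; βΔS = -3.159 × 10⁻⁴; sum Δρ/ρ₀ = -2.439 × 10⁻⁴.
Δρ/ρ₀ < 0, so Δρ < 0: deeper water is lighter → statically unstable; the column would overturn.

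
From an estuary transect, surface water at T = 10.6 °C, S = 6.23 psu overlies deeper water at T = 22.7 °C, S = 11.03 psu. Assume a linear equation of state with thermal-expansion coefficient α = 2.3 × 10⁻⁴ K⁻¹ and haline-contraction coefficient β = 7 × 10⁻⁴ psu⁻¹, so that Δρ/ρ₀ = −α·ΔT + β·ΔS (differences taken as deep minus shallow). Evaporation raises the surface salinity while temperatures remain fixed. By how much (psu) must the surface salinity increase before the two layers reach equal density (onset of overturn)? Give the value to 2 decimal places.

Neutral buoyancy requires −α(T_deep − T_surf) + β(S_deep − S_surf′) = 0.
S_surf′ = S_deep − (α/β)·ΔT = 11.03 − (2.3 × 10⁻⁴/7 × 10⁻⁴)·(+12.1) = 7.0543 psu.
Increase required: 7.0543 − 6.23 = 0.8243 psu.

0.82 psu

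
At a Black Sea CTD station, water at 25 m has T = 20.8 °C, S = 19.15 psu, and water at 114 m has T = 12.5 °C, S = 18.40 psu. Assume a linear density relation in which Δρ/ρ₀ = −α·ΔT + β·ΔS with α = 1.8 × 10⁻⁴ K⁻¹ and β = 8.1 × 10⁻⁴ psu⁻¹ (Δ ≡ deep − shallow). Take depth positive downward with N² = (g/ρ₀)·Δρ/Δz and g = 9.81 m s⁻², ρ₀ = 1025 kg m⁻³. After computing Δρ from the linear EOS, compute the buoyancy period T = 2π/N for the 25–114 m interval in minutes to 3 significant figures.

10.6 min

ΔT = -8.3 K, ΔS = -0.75 psu (deep − shallow).
Δρ/ρ₀ = −αΔT + βΔS = 1.494 × 10⁻³ − 6.075 × 10⁻⁴ = 8.865 × 10⁻⁴, so Δρ ≈ 0.9087 kg m⁻³.
N² = (g/ρ₀)·Δρ/Δz = g·(Δρ/ρ₀)/Δz = 9.81 × 8.865 × 10⁻⁴ / 89 = 9.7714 × 10⁻⁵ s⁻².
N = √(9.7714 × 10⁻⁵) = 9.8850 × 10⁻³ rad s⁻¹ → T = 2π/N = 635.63 s = 10.594 min ≈ 10.6 min.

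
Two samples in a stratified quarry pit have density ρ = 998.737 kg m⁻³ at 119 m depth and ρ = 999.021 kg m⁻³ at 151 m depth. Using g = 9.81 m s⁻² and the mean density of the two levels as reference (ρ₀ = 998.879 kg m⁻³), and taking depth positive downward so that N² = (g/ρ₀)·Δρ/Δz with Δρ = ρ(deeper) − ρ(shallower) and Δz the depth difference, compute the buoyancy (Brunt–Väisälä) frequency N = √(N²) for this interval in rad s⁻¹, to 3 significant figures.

Δρ = 999.021 − 998.737 = 0.284 kg m⁻³ over Δz = 151 − 119 = 32 m.
N² = (9.81/998.879) × (0.284/32) = 8.7161 × 10⁻⁵ s⁻².
N = √(8.7161 × 10⁻⁵) = 9.3360 × 10⁻³ rad s⁻¹ ≈ 9.34 × 10⁻³ rad s⁻¹.
N² > 0, so the interval is statically stable.

9.34 × 10⁻³ rad s⁻¹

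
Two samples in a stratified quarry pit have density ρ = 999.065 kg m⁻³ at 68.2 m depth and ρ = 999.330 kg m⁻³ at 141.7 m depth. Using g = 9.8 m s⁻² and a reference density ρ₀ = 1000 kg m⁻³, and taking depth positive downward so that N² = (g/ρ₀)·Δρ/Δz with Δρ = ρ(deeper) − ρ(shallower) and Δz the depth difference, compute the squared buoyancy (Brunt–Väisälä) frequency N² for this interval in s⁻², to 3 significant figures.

Δρ = 999.330 − 999.065 = 0.265 kg m⁻³ over Δz = 141.7 − 68.2 = 73.5 m.
N² = (9.8/1000) × (0.265/73.5) = 3.5333 × 10⁻⁵ s⁻² ≈ 3.53 × 10⁻⁵ s⁻².

3.53 × 10⁻⁵ s⁻²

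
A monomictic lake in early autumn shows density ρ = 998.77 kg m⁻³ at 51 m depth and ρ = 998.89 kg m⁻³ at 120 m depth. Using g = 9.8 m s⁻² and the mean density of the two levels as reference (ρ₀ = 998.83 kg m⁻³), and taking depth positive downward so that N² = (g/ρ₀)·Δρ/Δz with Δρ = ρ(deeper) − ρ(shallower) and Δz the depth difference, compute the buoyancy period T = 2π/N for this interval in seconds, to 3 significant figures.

1.52 × 10³ s

Δρ = 998.89 − 998.77 = 0.12 kg m⁻³ over Δz = 120 − 51 = 69 m.
N² = (9.8/998.83) × (0.12/69) = 1.7063 × 10⁻⁵ s⁻².
N = √(1.7063 × 10⁻⁵) = 4.1307 × 10⁻³ rad s⁻¹, so T = 2π/N = 1.5211 × 10³ s ≈ 1.52 × 10³ s.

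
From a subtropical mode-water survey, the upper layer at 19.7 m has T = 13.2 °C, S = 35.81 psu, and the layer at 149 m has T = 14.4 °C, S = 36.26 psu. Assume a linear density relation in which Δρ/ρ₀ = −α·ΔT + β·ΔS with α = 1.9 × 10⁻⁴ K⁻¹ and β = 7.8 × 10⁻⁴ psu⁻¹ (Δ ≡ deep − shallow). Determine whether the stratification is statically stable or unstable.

ΔT = 14.4 − 13.2 = +1.2 K and ΔS = 36.26 − 35.81 = +0.45 psu (deep − shallow).
−αΔT = -2.28 × 10⁻⁴; βΔS = 3.51 × 10⁻⁴; sum Δρ/ρ₀ = 1.23 × 10⁻⁴.
Δρ/ρ₀ > 0, so Δρ > 0: deeper water is denser → statically stable.

stable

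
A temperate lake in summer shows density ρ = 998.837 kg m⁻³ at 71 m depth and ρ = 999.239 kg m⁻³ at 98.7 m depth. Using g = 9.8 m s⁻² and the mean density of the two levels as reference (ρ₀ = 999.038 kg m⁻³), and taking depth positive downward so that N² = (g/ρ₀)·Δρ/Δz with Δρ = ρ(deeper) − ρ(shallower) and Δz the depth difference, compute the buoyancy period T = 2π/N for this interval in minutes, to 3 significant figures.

Δρ = 999.239 − 998.837 = 0.402 kg m⁻³ over Δz = 98.7 − 71 = 27.7 m.
N² = (9.8/999.038) × (0.402/27.7) = 1.4236 × 10⁻⁴ s⁻².
N = √(1.4236 × 10⁻⁴) = 0.011931 rad s⁻¹, so T = 2π/N = 526.63 s = 8.7772 min ≈ 8.78 min.

8.78 min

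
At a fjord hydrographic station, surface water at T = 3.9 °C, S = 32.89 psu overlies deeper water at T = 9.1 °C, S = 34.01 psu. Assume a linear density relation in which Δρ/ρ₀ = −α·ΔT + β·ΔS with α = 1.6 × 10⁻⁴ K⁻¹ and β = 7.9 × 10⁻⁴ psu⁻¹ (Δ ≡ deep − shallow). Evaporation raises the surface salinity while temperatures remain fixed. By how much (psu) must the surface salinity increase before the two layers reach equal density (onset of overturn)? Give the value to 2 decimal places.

0.07 psu

Neutral buoyancy requires −α(T_deep − T_surf) + β(S_deep − S_surf′) = 0.
S_surf′ = S_deep − (α/β)·ΔT = 34.01 − (1.6 × 10⁻⁴/7.9 × 10⁻⁴)·(+5.2) = 32.9568 psu.
Increase required: 32.9568 − 32.89 = 0.0668 psu.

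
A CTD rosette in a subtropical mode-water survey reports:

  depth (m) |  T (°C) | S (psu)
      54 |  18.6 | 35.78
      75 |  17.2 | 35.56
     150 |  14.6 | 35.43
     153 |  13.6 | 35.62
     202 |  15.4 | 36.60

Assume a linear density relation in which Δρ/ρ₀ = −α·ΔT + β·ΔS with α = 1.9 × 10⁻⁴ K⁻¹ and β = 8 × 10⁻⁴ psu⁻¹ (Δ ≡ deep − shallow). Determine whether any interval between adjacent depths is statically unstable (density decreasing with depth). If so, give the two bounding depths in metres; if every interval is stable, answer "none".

Evaluate Δρ/ρ₀ = −αΔT + βΔS across each adjacent pair:
  54–75 m: −αΔT+βΔS = −(1.9 × 10⁻⁴)(-1.4)+(8 × 10⁻⁴)(-0.22) = 9.0 × 10⁻⁵ → stable
  75–150 m: −αΔT+βΔS = −(1.9 × 10⁻⁴)(-2.6)+(8 × 10⁻⁴)(-0.13) = 3.9 × 10⁻⁴ → stable
  150–153 m: −αΔT+βΔS = −(1.9 × 10⁻⁴)(-1.0)+(8 × 10⁻⁴)(+0.19) = 3.4 × 10⁻⁴ → stable
  153–202 m: −αΔT+βΔS = −(1.9 × 10⁻⁴)(+1.8)+(8 × 10⁻⁴)(+0.98) = 4.4 × 10⁻⁴ → stable
Every interval has Δρ > 0: the column is stably stratified throughout.

none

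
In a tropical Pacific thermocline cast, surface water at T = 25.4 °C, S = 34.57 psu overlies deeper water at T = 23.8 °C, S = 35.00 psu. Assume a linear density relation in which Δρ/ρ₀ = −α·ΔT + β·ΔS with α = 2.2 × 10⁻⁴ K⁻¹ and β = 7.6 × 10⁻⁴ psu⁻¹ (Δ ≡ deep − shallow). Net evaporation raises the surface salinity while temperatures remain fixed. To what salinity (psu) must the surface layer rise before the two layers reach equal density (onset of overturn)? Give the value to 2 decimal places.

Neutral buoyancy requires −α(T_deep − T_surf) + β(S_deep − S_surf′) = 0.
S_surf′ = S_deep − (α/β)·ΔT = 35.00 − (2.2 × 10⁻⁴/7.6 × 10⁻⁴)·(-1.6) = 35.4632 psu.
Increase required: 35.4632 − 34.57 = 0.8932 psu.

35.46 psu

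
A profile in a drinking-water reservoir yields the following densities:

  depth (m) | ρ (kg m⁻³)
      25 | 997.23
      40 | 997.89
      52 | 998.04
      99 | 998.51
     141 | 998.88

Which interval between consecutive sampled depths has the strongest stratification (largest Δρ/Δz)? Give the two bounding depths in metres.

25–40 m

Compute the density gradient over each adjacent pair:
  25–40 m: Δρ/Δz = 0.66/15 = 0.044 kg m⁻⁴
  40–52 m: Δρ/Δz = 0.15/12 = 0.012 kg m⁻⁴
  52–99 m: Δρ/Δz = 0.47/47 = 0.010 kg m⁻⁴
  99–141 m: Δρ/Δz = 0.37/42 = 8.8 × 10⁻³ kg m⁻⁴
The largest gradient is in the 25–40 m interval — the pycnocline.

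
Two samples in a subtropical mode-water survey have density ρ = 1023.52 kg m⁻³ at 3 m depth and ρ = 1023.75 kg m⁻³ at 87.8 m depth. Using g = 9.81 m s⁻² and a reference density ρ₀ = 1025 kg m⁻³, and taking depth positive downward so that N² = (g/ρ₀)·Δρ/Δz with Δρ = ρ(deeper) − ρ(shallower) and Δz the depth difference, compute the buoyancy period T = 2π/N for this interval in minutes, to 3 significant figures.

Δρ = 1023.75 − 1023.52 = 0.23 kg m⁻³ over Δz = 87.8 − 3 = 84.8 m.
N² = (9.81/1025) × (0.23/84.8) = 2.5958 × 10⁻⁵ s⁻².
N = √(2.5958 × 10⁻⁵) = 5.0949 × 10⁻³ rad s⁻¹, so T = 2π/N = 1.2332 × 10³ s = 20.553 min ≈ 20.6 min.

20.6 min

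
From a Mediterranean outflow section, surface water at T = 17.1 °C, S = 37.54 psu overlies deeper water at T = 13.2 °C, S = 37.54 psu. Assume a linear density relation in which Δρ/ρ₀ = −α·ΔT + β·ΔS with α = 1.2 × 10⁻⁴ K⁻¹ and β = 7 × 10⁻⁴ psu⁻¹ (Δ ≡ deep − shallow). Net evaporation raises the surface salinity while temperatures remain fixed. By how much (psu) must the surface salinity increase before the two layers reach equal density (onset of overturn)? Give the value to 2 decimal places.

Neutral buoyancy requires −α(T_deep − T_surf) + β(S_deep − S_surf′) = 0.
S_surf′ = S_deep − (α/β)·ΔT = 37.54 − (1.2 × 10⁻⁴/7 × 10⁻⁴)·(-3.9) = 38.2086 psu.
Increase required: 38.2086 − 37.54 = 0.6686 psu.

0.67 psu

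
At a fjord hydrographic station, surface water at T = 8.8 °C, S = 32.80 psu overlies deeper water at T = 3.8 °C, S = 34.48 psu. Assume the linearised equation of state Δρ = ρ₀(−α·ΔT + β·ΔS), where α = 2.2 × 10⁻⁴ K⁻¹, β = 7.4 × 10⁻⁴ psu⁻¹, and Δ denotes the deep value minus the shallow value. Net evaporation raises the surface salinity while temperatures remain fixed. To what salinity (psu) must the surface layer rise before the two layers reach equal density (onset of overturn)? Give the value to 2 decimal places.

35.97 psu

Neutral buoyancy requires −α(T_deep − T_surf) + β(S_deep − S_surf′) = 0.
S_surf′ = S_deep − (α/β)·ΔT = 34.48 − (2.2 × 10⁻⁴/7.4 × 10⁻⁴)·(-5.0) = 35.9665 psu.
Increase required: 35.9665 − 32.80 = 3.1665 psu.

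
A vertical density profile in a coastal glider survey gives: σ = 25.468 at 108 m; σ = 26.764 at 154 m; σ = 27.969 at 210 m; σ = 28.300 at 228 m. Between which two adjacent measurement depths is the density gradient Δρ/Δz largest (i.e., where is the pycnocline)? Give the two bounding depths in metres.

108–154 m

Compute the density gradient over each adjacent pair:
  108–154 m: Δρ/Δz = 1.296/46 = 0.028 kg m⁻⁴
  154–210 m: Δρ/Δz = 1.205/56 = 0.022 kg m⁻⁴
  210–228 m: Δρ/Δz = 0.331/18 = 0.018 kg m⁻⁴
The largest gradient is in the 108–154 m interval — the pycnocline.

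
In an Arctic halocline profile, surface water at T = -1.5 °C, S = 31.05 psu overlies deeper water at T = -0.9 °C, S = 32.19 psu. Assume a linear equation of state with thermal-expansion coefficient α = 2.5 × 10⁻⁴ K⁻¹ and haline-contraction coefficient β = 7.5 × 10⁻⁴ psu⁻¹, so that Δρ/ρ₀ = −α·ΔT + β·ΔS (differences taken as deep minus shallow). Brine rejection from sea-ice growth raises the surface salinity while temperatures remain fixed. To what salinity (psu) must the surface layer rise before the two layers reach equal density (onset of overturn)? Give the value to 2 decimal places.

Neutral buoyancy requires −α(T_deep − T_surf) + β(S_deep − S_surf′) = 0.
S_surf′ = S_deep − (α/β)·ΔT = 32.19 − (2.5 × 10⁻⁴/7.5 × 10⁻⁴)·(+0.6) = 31.9900 psu.
Increase required: 31.9900 − 31.05 = 0.9400 psu.

31.99 psu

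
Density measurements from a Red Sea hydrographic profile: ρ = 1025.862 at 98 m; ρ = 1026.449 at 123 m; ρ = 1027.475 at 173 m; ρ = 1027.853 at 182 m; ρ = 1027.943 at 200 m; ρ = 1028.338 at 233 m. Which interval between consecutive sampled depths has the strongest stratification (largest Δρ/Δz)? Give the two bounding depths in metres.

Compute the density gradient over each adjacent pair:
  98–123 m: Δρ/Δz = 0.587/25 = 0.023 kg m⁻⁴
  123–173 m: Δρ/Δz = 1.026/50 = 0.021 kg m⁻⁴
  173–182 m: Δρ/Δz = 0.378/9 = 0.042 kg m⁻⁴
  182–200 m: Δρ/Δz = 0.090/18 = 5.0 × 10⁻³ kg m⁻⁴
  200–233 m: Δρ/Δz = 0.395/33 = 0.012 kg m⁻⁴
The largest gradient is in the 173–182 m interval — the pycnocline.

173–182 m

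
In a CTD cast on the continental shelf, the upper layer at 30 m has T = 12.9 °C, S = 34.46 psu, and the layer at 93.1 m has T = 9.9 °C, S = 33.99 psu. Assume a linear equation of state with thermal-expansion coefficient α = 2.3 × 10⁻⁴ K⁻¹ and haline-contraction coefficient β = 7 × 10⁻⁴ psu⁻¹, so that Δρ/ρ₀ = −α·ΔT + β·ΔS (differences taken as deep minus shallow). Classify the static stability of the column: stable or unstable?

ΔT = 9.9 − 12.9 = -3.0 K and ΔS = 33.99 − 34.46 = -0.47 psu (deep − shallow).
−αΔT = 6.90 × 10⁻⁴; βΔS = -3.29 × 10⁻⁴; sum Δρ/ρ₀ = 3.61 × 10⁻⁴.
Δρ/ρ₀ > 0, so Δρ > 0: deeper water is denser → statically stable.

stable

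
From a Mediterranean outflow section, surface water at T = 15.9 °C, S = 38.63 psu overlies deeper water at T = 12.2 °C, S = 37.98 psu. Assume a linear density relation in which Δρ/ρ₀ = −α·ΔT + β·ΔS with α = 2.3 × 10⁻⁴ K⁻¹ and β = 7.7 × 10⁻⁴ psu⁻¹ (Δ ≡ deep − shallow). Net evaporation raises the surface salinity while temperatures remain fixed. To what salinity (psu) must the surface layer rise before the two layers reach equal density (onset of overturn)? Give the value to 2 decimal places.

39.09 psu

Neutral buoyancy requires −α(T_deep − T_surf) + β(S_deep − S_surf′) = 0.
S_surf′ = S_deep − (α/β)·ΔT = 37.98 − (2.3 × 10⁻⁴/7.7 × 10⁻⁴)·(-3.7) = 39.0852 psu.
Increase required: 39.0852 − 38.63 = 0.4552 psu.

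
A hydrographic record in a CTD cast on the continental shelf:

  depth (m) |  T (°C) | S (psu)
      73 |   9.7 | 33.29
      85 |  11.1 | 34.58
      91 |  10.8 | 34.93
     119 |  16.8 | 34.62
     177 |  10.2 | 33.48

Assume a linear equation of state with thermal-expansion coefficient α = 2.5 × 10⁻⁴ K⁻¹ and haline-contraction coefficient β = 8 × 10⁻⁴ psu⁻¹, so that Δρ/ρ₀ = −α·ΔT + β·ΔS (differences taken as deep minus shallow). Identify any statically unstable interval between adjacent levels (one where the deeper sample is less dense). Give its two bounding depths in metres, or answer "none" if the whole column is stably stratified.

Evaluate Δρ/ρ₀ = −αΔT + βΔS across each adjacent pair:
  73–85 m: −αΔT+βΔS = −(2.5 × 10⁻⁴)(+1.4)+(8 × 10⁻⁴)(+1.29) = 6.8 × 10⁻⁴ → stable
  85–91 m: −αΔT+βΔS = −(2.5 × 10⁻⁴)(-0.3)+(8 × 10⁻⁴)(+0.35) = 3.5 × 10⁻⁴ → stable
  91–119 m: −αΔT+βΔS = −(2.5 × 10⁻⁴)(+6.0)+(8 × 10⁻⁴)(-0.31) = -1.7 × 10⁻³ → UNSTABLE
  119–177 m: −αΔT+βΔS = −(2.5 × 10⁻⁴)(-6.6)+(8 × 10⁻⁴)(-1.14) = 7.4 × 10⁻⁴ → stable
The 91–119 m interval has Δρ < 0: lighter water underlies denser water.

91–119 m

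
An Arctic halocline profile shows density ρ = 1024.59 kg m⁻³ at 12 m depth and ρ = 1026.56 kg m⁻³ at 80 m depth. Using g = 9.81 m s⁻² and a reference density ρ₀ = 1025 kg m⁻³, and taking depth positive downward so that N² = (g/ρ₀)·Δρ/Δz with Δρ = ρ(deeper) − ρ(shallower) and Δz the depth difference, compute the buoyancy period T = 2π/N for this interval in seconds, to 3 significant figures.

377 s

Δρ = 1026.56 − 1024.59 = 1.97 kg m⁻³ over Δz = 80 − 12 = 68 m.
N² = (9.81/1025) × (1.97/68) = 2.7727 × 10⁻⁴ s⁻².
N = √(2.7727 × 10⁻⁴) = 0.016651 rad s⁻¹, so T = 2π/N = 377.35 s ≈ 377 s.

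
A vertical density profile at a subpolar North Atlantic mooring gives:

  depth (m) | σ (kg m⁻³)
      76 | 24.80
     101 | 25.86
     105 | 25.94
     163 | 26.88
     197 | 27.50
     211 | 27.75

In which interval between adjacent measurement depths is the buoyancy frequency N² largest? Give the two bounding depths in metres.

76–101 m

Compute the density gradient over each adjacent pair:
  76–101 m: Δρ/Δz = 1.06/25 = 0.042 kg m⁻⁴
  101–105 m: Δρ/Δz = 0.08/4 = 0.020 kg m⁻⁴
  105–163 m: Δρ/Δz = 0.94/58 = 0.016 kg m⁻⁴
  163–197 m: Δρ/Δz = 0.62/34 = 0.018 kg m⁻⁴
  197–211 m: Δρ/Δz = 0.25/14 = 0.018 kg m⁻⁴
The largest gradient is in the 76–101 m interval — the pycnocline.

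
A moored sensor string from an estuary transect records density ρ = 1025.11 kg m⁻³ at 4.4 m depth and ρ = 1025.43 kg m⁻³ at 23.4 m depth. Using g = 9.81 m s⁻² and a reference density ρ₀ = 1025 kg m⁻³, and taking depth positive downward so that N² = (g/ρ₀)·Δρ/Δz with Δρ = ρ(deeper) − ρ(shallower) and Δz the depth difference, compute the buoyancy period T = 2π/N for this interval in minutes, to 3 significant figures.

Δρ = 1025.43 − 1025.11 = 0.32 kg m⁻³ over Δz = 23.4 − 4.4 = 19 m.
N² = (9.81/1025) × (0.32/19) = 1.6119 × 10⁻⁴ s⁻².
N = √(1.6119 × 10⁻⁴) = 0.012696 rad s⁻¹, so T = 2π/N = 494.89 s = 8.2482 min ≈ 8.25 min.

8.25 min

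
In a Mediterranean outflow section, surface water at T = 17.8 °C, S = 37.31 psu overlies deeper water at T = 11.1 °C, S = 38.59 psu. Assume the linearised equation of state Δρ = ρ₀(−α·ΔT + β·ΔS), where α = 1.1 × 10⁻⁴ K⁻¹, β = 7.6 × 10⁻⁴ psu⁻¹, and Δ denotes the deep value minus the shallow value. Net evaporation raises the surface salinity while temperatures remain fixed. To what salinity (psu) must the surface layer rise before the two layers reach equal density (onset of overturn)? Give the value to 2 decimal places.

Neutral buoyancy requires −α(T_deep − T_surf) + β(S_deep − S_surf′) = 0.
S_surf′ = S_deep − (α/β)·ΔT = 38.59 − (1.1 × 10⁻⁴/7.6 × 10⁻⁴)·(-6.7) = 39.5597 psu.
Increase required: 39.5597 − 37.31 = 2.2497 psu.

39.56 psu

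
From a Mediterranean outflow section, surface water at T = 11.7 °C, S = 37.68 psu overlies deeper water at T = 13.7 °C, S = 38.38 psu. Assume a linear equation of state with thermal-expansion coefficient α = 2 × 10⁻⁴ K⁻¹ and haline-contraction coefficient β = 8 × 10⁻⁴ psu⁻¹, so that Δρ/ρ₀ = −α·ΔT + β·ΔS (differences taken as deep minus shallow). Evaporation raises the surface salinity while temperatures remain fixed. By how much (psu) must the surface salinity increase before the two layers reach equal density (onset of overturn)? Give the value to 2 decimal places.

Neutral buoyancy requires −α(T_deep − T_surf) + β(S_deep − S_surf′) = 0.
S_surf′ = S_deep − (α/β)·ΔT = 38.38 − (2 × 10⁻⁴/8 × 10⁻⁴)·(+2.0) = 37.8800 psu.
Increase required: 37.8800 − 37.68 = 0.2000 psu.

0.20 psu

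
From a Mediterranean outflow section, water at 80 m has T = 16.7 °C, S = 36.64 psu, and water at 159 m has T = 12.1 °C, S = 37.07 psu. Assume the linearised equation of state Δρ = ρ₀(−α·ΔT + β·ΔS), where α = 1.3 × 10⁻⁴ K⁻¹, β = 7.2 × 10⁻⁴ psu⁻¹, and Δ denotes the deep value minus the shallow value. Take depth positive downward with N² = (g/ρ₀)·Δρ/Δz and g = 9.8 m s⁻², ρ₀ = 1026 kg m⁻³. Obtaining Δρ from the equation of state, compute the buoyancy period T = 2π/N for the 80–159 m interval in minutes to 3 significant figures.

ΔT = -4.6 K, ΔS = +0.43 psu (deep − shallow).
Δρ/ρ₀ = −αΔT + βΔS = 5.98 × 10⁻⁴ + 3.096 × 10⁻⁴ = 9.076 × 10⁻⁴, so Δρ ≈ 0.9312 kg m⁻³.
N² = (g/ρ₀)·Δρ/Δz = g·(Δρ/ρ₀)/Δz = 9.8 × 9.076 × 10⁻⁴ / 79 = 1.1259 × 10⁻⁴ s⁻².
N = √(1.1259 × 10⁻⁴) = 0.010611 rad s⁻¹ → T = 2π/N = 592.14 s = 9.8690 min ≈ 9.87 min.

9.87 min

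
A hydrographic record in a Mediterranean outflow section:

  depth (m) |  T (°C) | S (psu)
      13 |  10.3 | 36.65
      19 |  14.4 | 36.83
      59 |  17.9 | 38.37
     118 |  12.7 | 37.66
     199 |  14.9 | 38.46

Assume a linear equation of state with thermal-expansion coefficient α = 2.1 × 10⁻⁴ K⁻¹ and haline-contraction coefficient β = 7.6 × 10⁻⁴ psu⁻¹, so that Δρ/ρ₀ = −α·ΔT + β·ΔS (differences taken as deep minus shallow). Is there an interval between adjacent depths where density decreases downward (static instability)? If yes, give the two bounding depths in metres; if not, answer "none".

Evaluate Δρ/ρ₀ = −αΔT + βΔS across each adjacent pair:
  13–19 m: −αΔT+βΔS = −(2.1 × 10⁻⁴)(+4.1)+(7.6 × 10⁻⁴)(+0.18) = -7.2 × 10⁻⁴ → UNSTABLE
  19–59 m: −αΔT+βΔS = −(2.1 × 10⁻⁴)(+3.5)+(7.6 × 10⁻⁴)(+1.54) = 4.4 × 10⁻⁴ → stable
  59–118 m: −αΔT+βΔS = −(2.1 × 10⁻⁴)(-5.2)+(7.6 × 10⁻⁴)(-0.71) = 5.5 × 10⁻⁴ → stable
  118–199 m: −αΔT+βΔS = −(2.1 × 10⁻⁴)(+2.2)+(7.6 × 10⁻⁴)(+0.80) = 1.5 × 10⁻⁴ → stable
The 13–19 m interval has Δρ < 0: lighter water underlies denser water.

13–19 m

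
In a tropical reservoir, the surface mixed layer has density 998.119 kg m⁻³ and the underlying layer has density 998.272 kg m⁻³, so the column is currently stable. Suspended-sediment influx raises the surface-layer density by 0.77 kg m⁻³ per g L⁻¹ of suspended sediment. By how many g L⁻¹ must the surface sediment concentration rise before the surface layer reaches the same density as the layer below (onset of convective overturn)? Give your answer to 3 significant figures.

Density deficit of the surface layer: 998.272 − 998.119 = 0.153 kg m⁻³.
Required change = 0.153 / 0.77 = 0.199 g L⁻¹.

0.199 g L⁻¹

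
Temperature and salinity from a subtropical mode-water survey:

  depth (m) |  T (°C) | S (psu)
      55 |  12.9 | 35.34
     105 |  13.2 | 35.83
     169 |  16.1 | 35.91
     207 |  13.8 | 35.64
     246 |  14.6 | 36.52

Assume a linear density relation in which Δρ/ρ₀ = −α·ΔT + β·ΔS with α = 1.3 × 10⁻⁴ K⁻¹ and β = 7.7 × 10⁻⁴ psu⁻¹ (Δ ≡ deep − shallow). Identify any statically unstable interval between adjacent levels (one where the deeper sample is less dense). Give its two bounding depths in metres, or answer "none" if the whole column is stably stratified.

105–169 m

Evaluate Δρ/ρ₀ = −αΔT + βΔS across each adjacent pair:
  55–105 m: −αΔT+βΔS = −(1.3 × 10⁻⁴)(+0.3)+(7.7 × 10⁻⁴)(+0.49) = 3.4 × 10⁻⁴ → stable
  105–169 m: −αΔT+βΔS = −(1.3 × 10⁻⁴)(+2.9)+(7.7 × 10⁻⁴)(+0.08) = -3.2 × 10⁻⁴ → UNSTABLE
  169–207 m: −αΔT+βΔS = −(1.3 × 10⁻⁴)(-2.3)+(7.7 × 10⁻⁴)(-0.27) = 9.1 × 10⁻⁵ → stable
  207–246 m: −αΔT+βΔS = −(1.3 × 10⁻⁴)(+0.8)+(7.7 × 10⁻⁴)(+0.88) = 5.7 × 10⁻⁴ → stable
The 105–169 m interval has Δρ < 0: lighter water underlies denser water.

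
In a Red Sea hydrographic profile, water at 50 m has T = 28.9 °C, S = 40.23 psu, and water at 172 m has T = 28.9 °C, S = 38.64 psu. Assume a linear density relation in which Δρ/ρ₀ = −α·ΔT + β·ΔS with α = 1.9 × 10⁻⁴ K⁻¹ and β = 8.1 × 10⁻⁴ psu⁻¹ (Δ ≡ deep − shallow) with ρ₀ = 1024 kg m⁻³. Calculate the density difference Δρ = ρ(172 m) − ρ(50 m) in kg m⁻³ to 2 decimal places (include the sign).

-1.32 kg m⁻³

ΔT = +0.0 K, ΔS = -1.59 psu (deep − shallow).
Δρ/ρ₀ = −(1.9 × 10⁻⁴)(+0.0) + (8.1 × 10⁻⁴)(-1.59) = -1.2879 × 10⁻³.
Δρ = 1024 × (-1.2879 × 10⁻³) = -1.32 kg m⁻³.
Negative Δρ: lighter below, statically unstable.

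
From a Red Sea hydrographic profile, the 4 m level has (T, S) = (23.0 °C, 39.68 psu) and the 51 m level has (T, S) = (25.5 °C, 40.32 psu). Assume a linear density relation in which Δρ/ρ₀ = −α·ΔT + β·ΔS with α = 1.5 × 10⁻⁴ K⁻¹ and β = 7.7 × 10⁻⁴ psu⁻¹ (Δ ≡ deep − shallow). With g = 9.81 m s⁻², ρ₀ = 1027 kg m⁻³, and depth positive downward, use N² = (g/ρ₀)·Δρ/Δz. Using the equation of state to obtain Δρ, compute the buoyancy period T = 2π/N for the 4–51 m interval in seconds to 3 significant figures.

1.27 × 10³ s

ΔT = +2.5 K, ΔS = +0.64 psu (deep − shallow).
Δρ/ρ₀ = −αΔT + βΔS = -3.75 × 10⁻⁴ + 4.928 × 10⁻⁴ = 1.178 × 10⁻⁴, so Δρ ≈ 0.1210 kg m⁻³.
N² = (g/ρ₀)·Δρ/Δz = g·(Δρ/ρ₀)/Δz = 9.81 × 1.178 × 10⁻⁴ / 47 = 2.4588 × 10⁻⁵ s⁻².
N = √(2.4588 × 10⁻⁵) = 4.9586 × 10⁻³ rad s⁻¹ → T = 2π/N = 1.2671 × 10³ s ≈ 1.27 × 10³ s.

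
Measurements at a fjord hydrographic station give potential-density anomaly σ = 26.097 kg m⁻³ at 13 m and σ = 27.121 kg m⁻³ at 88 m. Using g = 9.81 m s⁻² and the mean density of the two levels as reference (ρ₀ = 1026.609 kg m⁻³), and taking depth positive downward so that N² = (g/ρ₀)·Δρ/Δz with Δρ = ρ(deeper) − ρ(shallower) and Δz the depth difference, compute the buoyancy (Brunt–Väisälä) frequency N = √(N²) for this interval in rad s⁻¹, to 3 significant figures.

Δρ = 1027.121 − 1026.097 = 1.024 kg m⁻³ over Δz = 88 − 13 = 75 m.
N² = (9.81/1026.609) × (1.024/75) = 1.3047 × 10⁻⁴ s⁻².
N = √(1.3047 × 10⁻⁴) = 0.011422 rad s⁻¹ ≈ 0.0114 rad s⁻¹.

0.0114 rad s⁻¹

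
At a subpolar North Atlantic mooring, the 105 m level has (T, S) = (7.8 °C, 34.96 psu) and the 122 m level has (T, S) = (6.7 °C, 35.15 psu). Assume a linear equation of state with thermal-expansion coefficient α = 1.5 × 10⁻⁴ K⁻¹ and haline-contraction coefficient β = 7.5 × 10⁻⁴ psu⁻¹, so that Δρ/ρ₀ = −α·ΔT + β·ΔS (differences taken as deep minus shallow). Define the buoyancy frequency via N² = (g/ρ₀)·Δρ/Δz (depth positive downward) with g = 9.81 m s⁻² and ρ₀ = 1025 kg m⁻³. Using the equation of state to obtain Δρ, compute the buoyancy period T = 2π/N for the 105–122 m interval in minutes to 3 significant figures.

7.86 min

ΔT = -1.1 K, ΔS = +0.19 psu (deep − shallow).
Δρ/ρ₀ = −αΔT + βΔS = 1.65 × 10⁻⁴ + 1.425 × 10⁻⁴ = 3.075 × 10⁻⁴, so Δρ ≈ 0.3152 kg m⁻³.
N² = (g/ρ₀)·Δρ/Δz = g·(Δρ/ρ₀)/Δz = 9.81 × 3.075 × 10⁻⁴ / 17 = 1.7745 × 10⁻⁴ s⁻².
N = √(1.7745 × 10⁻⁴) = 0.013321 rad s⁻¹ → T = 2π/N = 471.68 s = 7.8613 min ≈ 7.86 min.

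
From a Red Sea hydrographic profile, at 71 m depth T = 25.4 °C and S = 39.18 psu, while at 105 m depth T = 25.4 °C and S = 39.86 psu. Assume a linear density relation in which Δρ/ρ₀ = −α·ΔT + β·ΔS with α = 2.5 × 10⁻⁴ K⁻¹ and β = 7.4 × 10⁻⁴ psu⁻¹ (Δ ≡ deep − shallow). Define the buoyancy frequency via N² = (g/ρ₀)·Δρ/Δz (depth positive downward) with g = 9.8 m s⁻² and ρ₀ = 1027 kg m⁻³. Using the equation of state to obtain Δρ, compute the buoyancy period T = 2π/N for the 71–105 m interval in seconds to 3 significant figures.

522 s

ΔT = +0.0 K, ΔS = +0.68 psu (deep − shallow).
Δρ/ρ₀ = −αΔT + βΔS = 0 + 5.032 × 10⁻⁴ = 5.032 × 10⁻⁴, so Δρ ≈ 0.5168 kg m⁻³.
N² = (g/ρ₀)·Δρ/Δz = g·(Δρ/ρ₀)/Δz = 9.8 × 5.032 × 10⁻⁴ / 34 = 1.4504 × 10⁻⁴ s⁻².
N = √(1.4504 × 10⁻⁴) = 0.012043 rad s⁻¹ → T = 2π/N = 521.73 s ≈ 522 s.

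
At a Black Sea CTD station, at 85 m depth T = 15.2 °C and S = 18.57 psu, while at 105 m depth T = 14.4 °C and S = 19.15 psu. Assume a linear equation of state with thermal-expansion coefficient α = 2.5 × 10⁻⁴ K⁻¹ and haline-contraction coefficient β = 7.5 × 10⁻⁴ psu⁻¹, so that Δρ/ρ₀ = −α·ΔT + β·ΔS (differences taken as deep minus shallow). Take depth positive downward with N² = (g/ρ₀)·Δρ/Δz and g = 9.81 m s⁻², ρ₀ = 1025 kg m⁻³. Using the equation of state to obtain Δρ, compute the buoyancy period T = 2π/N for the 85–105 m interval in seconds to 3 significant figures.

356 s

ΔT = -0.8 K, ΔS = +0.58 psu (deep − shallow).
Δρ/ρ₀ = −αΔT + βΔS = 2.00 × 10⁻⁴ + 4.35 × 10⁻⁴ = 6.35 × 10⁻⁴, so Δρ ≈ 0.6509 kg m⁻³.
N² = (g/ρ₀)·Δρ/Δz = g·(Δρ/ρ₀)/Δz = 9.81 × 6.35 × 10⁻⁴ / 20 = 3.1147 × 10⁻⁴ s⁻².
N = √(3.1147 × 10⁻⁴) = 0.017649 rad s⁻¹ → T = 2π/N = 356.01 s ≈ 356 s.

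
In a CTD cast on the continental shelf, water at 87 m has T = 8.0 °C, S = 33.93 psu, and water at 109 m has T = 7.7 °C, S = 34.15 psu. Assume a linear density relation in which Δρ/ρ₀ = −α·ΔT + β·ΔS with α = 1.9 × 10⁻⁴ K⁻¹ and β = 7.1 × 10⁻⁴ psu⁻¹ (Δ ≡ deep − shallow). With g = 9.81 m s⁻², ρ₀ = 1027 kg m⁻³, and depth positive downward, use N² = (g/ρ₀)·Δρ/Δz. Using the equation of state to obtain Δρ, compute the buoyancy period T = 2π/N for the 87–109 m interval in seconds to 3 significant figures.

ΔT = -0.3 K, ΔS = +0.22 psu (deep − shallow).
Δρ/ρ₀ = −αΔT + βΔS = 5.70 × 10⁻⁵ + 1.562 × 10⁻⁴ = 2.132 × 10⁻⁴, so Δρ ≈ 0.2190 kg m⁻³.
N² = (g/ρ₀)·Δρ/Δz = g·(Δρ/ρ₀)/Δz = 9.81 × 2.132 × 10⁻⁴ / 22 = 9.5068 × 10⁻⁵ s⁻².
N = √(9.5068 × 10⁻⁵) = 9.7503 × 10⁻³ rad s⁻¹ → T = 2π/N = 644.41 s ≈ 644 s.

644 s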